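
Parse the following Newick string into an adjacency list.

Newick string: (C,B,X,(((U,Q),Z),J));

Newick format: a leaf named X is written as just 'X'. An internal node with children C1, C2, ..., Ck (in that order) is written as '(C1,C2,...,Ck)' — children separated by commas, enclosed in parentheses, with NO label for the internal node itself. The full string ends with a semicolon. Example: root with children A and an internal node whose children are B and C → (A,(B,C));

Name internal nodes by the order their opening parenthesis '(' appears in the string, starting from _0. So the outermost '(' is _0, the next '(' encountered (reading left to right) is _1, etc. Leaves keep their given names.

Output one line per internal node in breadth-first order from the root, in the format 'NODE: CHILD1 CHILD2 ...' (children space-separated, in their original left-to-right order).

Answer: _0: C B X _1
_1: _2 J
_2: _3 Z
_3: U Q

Derivation:
Input: (C,B,X,(((U,Q),Z),J));
Scanning left-to-right, naming '(' by encounter order:
  pos 0: '(' -> open internal node _0 (depth 1)
  pos 7: '(' -> open internal node _1 (depth 2)
  pos 8: '(' -> open internal node _2 (depth 3)
  pos 9: '(' -> open internal node _3 (depth 4)
  pos 13: ')' -> close internal node _3 (now at depth 3)
  pos 16: ')' -> close internal node _2 (now at depth 2)
  pos 19: ')' -> close internal node _1 (now at depth 1)
  pos 20: ')' -> close internal node _0 (now at depth 0)
Total internal nodes: 4
BFS adjacency from root:
  _0: C B X _1
  _1: _2 J
  _2: _3 Z
  _3: U Q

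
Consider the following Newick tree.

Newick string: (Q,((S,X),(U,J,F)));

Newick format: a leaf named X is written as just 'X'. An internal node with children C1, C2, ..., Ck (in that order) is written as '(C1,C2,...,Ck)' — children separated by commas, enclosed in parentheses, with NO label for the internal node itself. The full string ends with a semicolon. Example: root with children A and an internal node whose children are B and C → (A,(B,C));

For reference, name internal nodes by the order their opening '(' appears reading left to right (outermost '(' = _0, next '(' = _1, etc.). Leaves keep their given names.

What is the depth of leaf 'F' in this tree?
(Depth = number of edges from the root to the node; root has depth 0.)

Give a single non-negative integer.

Answer: 3

Derivation:
Newick: (Q,((S,X),(U,J,F)));
Naming internals by '(' encounter order: outermost '(' = _0, next = _1, ...
Query node: F
Path from root: _0 -> _1 -> _3 -> F
Depth of F: 3 (number of edges from root)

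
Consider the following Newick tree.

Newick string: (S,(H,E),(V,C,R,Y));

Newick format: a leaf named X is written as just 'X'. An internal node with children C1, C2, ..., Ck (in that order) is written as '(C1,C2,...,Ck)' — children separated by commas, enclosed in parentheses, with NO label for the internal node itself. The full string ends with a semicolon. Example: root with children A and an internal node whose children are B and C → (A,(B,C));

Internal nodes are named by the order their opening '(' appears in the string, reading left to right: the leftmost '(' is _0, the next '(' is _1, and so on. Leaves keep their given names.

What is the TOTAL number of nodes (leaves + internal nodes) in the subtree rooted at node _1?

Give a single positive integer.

Answer: 3

Derivation:
Newick: (S,(H,E),(V,C,R,Y));
Locate _1: it is the '(' at position 3 (the 2nd '(' reading left to right).
Query: subtree rooted at _1
_1: subtree_size = 1 + 2
  H: subtree_size = 1 + 0
  E: subtree_size = 1 + 0
Total subtree size of _1: 3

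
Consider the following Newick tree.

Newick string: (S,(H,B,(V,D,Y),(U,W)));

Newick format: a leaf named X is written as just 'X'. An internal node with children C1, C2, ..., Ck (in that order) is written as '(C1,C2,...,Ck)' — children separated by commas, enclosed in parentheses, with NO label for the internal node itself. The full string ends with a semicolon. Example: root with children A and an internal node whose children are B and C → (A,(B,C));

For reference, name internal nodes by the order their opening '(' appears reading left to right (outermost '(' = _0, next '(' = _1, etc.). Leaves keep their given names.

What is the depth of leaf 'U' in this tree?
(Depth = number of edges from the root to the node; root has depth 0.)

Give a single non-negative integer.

Newick: (S,(H,B,(V,D,Y),(U,W)));
Naming internals by '(' encounter order: outermost '(' = _0, next = _1, ...
Query node: U
Path from root: _0 -> _1 -> _3 -> U
Depth of U: 3 (number of edges from root)

Answer: 3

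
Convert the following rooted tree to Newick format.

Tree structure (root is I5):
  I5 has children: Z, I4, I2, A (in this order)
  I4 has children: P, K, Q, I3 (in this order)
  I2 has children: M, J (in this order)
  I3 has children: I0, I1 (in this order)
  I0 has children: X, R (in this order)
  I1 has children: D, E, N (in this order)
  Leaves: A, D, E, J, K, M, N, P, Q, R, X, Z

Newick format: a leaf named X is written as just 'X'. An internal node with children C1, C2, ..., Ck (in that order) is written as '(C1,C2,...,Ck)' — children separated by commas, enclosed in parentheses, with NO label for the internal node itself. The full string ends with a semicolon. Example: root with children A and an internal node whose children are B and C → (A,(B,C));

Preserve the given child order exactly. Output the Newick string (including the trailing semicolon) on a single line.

internal I5 with children ['Z', 'I4', 'I2', 'A']
  leaf 'Z' → 'Z'
  internal I4 with children ['P', 'K', 'Q', 'I3']
    leaf 'P' → 'P'
    leaf 'K' → 'K'
    leaf 'Q' → 'Q'
    internal I3 with children ['I0', 'I1']
      internal I0 with children ['X', 'R']
        leaf 'X' → 'X'
        leaf 'R' → 'R'
      → '(X,R)'
      internal I1 with children ['D', 'E', 'N']
        leaf 'D' → 'D'
        leaf 'E' → 'E'
        leaf 'N' → 'N'
      → '(D,E,N)'
    → '((X,R),(D,E,N))'
  → '(P,K,Q,((X,R),(D,E,N)))'
  internal I2 with children ['M', 'J']
    leaf 'M' → 'M'
    leaf 'J' → 'J'
  → '(M,J)'
  leaf 'A' → 'A'
→ '(Z,(P,K,Q,((X,R),(D,E,N))),(M,J),A)'
Final: (Z,(P,K,Q,((X,R),(D,E,N))),(M,J),A);

Answer: (Z,(P,K,Q,((X,R),(D,E,N))),(M,J),A);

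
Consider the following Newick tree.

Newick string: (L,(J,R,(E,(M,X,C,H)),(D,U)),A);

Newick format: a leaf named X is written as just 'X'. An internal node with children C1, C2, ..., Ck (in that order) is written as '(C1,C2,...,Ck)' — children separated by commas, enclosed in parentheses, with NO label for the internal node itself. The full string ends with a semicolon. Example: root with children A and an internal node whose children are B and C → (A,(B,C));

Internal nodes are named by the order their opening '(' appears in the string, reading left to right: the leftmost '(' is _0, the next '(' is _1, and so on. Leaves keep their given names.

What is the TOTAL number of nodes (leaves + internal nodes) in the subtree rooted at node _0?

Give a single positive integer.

Newick: (L,(J,R,(E,(M,X,C,H)),(D,U)),A);
Locate _0: it is the '(' at position 0 (the 1st '(' reading left to right).
Query: subtree rooted at _0
_0: subtree_size = 1 + 15
  L: subtree_size = 1 + 0
  _1: subtree_size = 1 + 12
    J: subtree_size = 1 + 0
    R: subtree_size = 1 + 0
    _2: subtree_size = 1 + 6
      E: subtree_size = 1 + 0
      _3: subtree_size = 1 + 4
        M: subtree_size = 1 + 0
        X: subtree_size = 1 + 0
        C: subtree_size = 1 + 0
        H: subtree_size = 1 + 0
    _4: subtree_size = 1 + 2
      D: subtree_size = 1 + 0
      U: subtree_size = 1 + 0
  A: subtree_size = 1 + 0
Total subtree size of _0: 16

Answer: 16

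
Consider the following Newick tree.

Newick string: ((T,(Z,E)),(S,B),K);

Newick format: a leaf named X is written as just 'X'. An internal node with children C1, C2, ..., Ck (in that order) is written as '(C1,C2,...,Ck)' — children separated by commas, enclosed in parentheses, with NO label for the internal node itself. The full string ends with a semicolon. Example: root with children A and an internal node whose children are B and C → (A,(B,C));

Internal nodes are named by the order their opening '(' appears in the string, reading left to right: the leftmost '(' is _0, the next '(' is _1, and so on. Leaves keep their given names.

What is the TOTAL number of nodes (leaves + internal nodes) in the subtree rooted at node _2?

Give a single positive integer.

Newick: ((T,(Z,E)),(S,B),K);
Locate _2: it is the '(' at position 4 (the 3rd '(' reading left to right).
Query: subtree rooted at _2
_2: subtree_size = 1 + 2
  Z: subtree_size = 1 + 0
  E: subtree_size = 1 + 0
Total subtree size of _2: 3

Answer: 3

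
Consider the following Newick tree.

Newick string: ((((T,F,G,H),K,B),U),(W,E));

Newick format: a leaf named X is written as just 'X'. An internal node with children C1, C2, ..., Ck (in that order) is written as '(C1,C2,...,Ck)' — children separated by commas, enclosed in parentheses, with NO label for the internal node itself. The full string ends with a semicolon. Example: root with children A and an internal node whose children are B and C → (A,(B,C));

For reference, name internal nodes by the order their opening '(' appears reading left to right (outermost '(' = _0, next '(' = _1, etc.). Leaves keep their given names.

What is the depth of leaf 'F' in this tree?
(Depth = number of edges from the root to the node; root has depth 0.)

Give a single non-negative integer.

Answer: 4

Derivation:
Newick: ((((T,F,G,H),K,B),U),(W,E));
Naming internals by '(' encounter order: outermost '(' = _0, next = _1, ...
Query node: F
Path from root: _0 -> _1 -> _2 -> _3 -> F
Depth of F: 4 (number of edges from root)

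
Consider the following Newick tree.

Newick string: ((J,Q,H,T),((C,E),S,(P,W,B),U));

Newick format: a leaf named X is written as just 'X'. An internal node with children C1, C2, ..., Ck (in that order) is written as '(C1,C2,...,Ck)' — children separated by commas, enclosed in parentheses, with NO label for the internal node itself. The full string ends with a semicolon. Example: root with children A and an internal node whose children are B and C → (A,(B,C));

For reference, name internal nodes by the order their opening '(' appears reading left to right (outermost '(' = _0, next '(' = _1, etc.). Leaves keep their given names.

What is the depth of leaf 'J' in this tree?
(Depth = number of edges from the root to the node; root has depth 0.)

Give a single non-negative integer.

Newick: ((J,Q,H,T),((C,E),S,(P,W,B),U));
Naming internals by '(' encounter order: outermost '(' = _0, next = _1, ...
Query node: J
Path from root: _0 -> _1 -> J
Depth of J: 2 (number of edges from root)

Answer: 2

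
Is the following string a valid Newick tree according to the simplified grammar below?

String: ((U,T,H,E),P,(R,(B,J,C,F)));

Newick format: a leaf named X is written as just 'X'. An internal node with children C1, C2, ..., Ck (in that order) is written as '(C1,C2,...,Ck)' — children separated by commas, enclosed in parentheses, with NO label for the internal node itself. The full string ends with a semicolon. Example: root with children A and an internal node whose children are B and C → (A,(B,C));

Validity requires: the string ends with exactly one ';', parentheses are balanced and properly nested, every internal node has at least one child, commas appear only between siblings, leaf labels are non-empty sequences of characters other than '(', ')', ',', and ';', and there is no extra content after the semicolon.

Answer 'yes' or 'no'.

Input: ((U,T,H,E),P,(R,(B,J,C,F)));
Paren balance: 4 '(' vs 4 ')' OK
Ends with single ';': True
Full parse: OK
Valid: True

Answer: yes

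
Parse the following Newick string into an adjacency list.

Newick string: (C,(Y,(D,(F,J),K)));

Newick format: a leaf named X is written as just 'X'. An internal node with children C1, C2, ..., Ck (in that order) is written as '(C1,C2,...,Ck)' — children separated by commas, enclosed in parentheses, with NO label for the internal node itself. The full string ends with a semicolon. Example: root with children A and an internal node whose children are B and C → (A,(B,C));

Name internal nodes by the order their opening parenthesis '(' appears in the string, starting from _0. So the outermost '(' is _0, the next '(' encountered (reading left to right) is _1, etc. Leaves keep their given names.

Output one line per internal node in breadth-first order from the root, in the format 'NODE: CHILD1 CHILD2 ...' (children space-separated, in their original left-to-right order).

Answer: _0: C _1
_1: Y _2
_2: D _3 K
_3: F J

Derivation:
Input: (C,(Y,(D,(F,J),K)));
Scanning left-to-right, naming '(' by encounter order:
  pos 0: '(' -> open internal node _0 (depth 1)
  pos 3: '(' -> open internal node _1 (depth 2)
  pos 6: '(' -> open internal node _2 (depth 3)
  pos 9: '(' -> open internal node _3 (depth 4)
  pos 13: ')' -> close internal node _3 (now at depth 3)
  pos 16: ')' -> close internal node _2 (now at depth 2)
  pos 17: ')' -> close internal node _1 (now at depth 1)
  pos 18: ')' -> close internal node _0 (now at depth 0)
Total internal nodes: 4
BFS adjacency from root:
  _0: C _1
  _1: Y _2
  _2: D _3 K
  _3: F J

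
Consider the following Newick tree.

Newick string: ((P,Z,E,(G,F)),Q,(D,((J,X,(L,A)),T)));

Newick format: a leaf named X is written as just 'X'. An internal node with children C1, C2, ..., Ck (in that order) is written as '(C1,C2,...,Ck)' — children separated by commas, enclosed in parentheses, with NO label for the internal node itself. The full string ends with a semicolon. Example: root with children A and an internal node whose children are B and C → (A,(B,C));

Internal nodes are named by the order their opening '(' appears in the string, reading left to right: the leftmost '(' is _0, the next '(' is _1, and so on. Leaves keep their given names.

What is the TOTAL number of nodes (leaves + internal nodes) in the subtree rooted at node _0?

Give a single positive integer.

Answer: 19

Derivation:
Newick: ((P,Z,E,(G,F)),Q,(D,((J,X,(L,A)),T)));
Locate _0: it is the '(' at position 0 (the 1st '(' reading left to right).
Query: subtree rooted at _0
_0: subtree_size = 1 + 18
  _1: subtree_size = 1 + 6
    P: subtree_size = 1 + 0
    Z: subtree_size = 1 + 0
    E: subtree_size = 1 + 0
    _2: subtree_size = 1 + 2
      G: subtree_size = 1 + 0
      F: subtree_size = 1 + 0
  Q: subtree_size = 1 + 0
  _3: subtree_size = 1 + 9
    D: subtree_size = 1 + 0
    _4: subtree_size = 1 + 7
      _5: subtree_size = 1 + 5
        J: subtree_size = 1 + 0
        X: subtree_size = 1 + 0
        _6: subtree_size = 1 + 2
          L: subtree_size = 1 + 0
          A: subtree_size = 1 + 0
      T: subtree_size = 1 + 0
Total subtree size of _0: 19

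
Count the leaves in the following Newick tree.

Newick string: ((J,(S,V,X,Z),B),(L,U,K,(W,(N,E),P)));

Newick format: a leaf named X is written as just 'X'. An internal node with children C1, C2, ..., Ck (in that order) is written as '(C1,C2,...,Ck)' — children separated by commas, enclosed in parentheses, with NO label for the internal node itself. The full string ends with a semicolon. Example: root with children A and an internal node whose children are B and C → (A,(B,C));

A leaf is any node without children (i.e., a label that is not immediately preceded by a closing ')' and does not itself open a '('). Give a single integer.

Newick: ((J,(S,V,X,Z),B),(L,U,K,(W,(N,E),P)));
Scan left-to-right; a leaf is any maximal label run not followed by '(':
  pos 2: leaf 'J' → count = 1
  pos 5: leaf 'S' → count = 2
  pos 7: leaf 'V' → count = 3
  pos 9: leaf 'X' → count = 4
  pos 11: leaf 'Z' → count = 5
  pos 14: leaf 'B' → count = 6
  pos 18: leaf 'L' → count = 7
  pos 20: leaf 'U' → count = 8
  pos 22: leaf 'K' → count = 9
  pos 25: leaf 'W' → count = 10
  pos 28: leaf 'N' → count = 11
  pos 30: leaf 'E' → count = 12
  pos 33: leaf 'P' → count = 13
Total leaves: 13

Answer: 13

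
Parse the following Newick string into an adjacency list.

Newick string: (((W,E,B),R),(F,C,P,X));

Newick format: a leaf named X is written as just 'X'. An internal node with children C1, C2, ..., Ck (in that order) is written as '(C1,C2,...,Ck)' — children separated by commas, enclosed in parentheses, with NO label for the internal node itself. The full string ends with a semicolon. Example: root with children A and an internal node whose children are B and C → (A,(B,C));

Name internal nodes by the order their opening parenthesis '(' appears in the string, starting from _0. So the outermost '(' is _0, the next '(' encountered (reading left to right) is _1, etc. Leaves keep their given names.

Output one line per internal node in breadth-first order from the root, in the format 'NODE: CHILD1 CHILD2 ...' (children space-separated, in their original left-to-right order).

Input: (((W,E,B),R),(F,C,P,X));
Scanning left-to-right, naming '(' by encounter order:
  pos 0: '(' -> open internal node _0 (depth 1)
  pos 1: '(' -> open internal node _1 (depth 2)
  pos 2: '(' -> open internal node _2 (depth 3)
  pos 8: ')' -> close internal node _2 (now at depth 2)
  pos 11: ')' -> close internal node _1 (now at depth 1)
  pos 13: '(' -> open internal node _3 (depth 2)
  pos 21: ')' -> close internal node _3 (now at depth 1)
  pos 22: ')' -> close internal node _0 (now at depth 0)
Total internal nodes: 4
BFS adjacency from root:
  _0: _1 _3
  _1: _2 R
  _3: F C P X
  _2: W E B

Answer: _0: _1 _3
_1: _2 R
_3: F C P X
_2: W E B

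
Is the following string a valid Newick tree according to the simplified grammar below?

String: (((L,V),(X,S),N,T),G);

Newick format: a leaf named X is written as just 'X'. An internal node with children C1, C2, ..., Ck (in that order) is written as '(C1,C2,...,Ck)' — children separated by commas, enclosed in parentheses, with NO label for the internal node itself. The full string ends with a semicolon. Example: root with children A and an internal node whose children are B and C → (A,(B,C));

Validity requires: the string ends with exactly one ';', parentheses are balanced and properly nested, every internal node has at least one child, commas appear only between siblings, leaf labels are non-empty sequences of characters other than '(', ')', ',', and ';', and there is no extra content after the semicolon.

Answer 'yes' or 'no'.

Answer: yes

Derivation:
Input: (((L,V),(X,S),N,T),G);
Paren balance: 4 '(' vs 4 ')' OK
Ends with single ';': True
Full parse: OK
Valid: True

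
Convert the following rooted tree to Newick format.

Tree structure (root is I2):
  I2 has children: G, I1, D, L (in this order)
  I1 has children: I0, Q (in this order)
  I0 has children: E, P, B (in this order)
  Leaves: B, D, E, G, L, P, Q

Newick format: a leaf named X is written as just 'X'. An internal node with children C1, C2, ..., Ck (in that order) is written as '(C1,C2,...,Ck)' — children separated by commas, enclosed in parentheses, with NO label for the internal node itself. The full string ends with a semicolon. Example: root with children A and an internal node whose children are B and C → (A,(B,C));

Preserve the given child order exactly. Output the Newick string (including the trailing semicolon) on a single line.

Answer: (G,((E,P,B),Q),D,L);

Derivation:
internal I2 with children ['G', 'I1', 'D', 'L']
  leaf 'G' → 'G'
  internal I1 with children ['I0', 'Q']
    internal I0 with children ['E', 'P', 'B']
      leaf 'E' → 'E'
      leaf 'P' → 'P'
      leaf 'B' → 'B'
    → '(E,P,B)'
    leaf 'Q' → 'Q'
  → '((E,P,B),Q)'
  leaf 'D' → 'D'
  leaf 'L' → 'L'
→ '(G,((E,P,B),Q),D,L)'
Final: (G,((E,P,B),Q),D,L);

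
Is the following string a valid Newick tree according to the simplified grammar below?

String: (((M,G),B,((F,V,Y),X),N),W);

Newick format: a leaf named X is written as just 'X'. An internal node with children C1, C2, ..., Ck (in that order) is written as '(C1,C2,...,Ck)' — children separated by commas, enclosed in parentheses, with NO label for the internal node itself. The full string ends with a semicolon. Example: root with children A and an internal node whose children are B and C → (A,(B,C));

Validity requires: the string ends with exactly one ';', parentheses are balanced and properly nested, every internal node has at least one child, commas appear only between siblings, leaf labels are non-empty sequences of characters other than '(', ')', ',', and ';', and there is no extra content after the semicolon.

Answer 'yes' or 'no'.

Answer: yes

Derivation:
Input: (((M,G),B,((F,V,Y),X),N),W);
Paren balance: 5 '(' vs 5 ')' OK
Ends with single ';': True
Full parse: OK
Valid: True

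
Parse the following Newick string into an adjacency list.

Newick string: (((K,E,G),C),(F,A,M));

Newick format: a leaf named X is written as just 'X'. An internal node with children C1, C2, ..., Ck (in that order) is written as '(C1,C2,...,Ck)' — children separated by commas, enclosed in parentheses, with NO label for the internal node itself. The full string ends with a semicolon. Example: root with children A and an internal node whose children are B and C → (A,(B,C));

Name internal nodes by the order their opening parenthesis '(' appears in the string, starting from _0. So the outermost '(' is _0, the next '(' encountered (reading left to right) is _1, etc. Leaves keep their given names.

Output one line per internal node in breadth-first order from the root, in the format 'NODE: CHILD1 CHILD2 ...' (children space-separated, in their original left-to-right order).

Answer: _0: _1 _3
_1: _2 C
_3: F A M
_2: K E G

Derivation:
Input: (((K,E,G),C),(F,A,M));
Scanning left-to-right, naming '(' by encounter order:
  pos 0: '(' -> open internal node _0 (depth 1)
  pos 1: '(' -> open internal node _1 (depth 2)
  pos 2: '(' -> open internal node _2 (depth 3)
  pos 8: ')' -> close internal node _2 (now at depth 2)
  pos 11: ')' -> close internal node _1 (now at depth 1)
  pos 13: '(' -> open internal node _3 (depth 2)
  pos 19: ')' -> close internal node _3 (now at depth 1)
  pos 20: ')' -> close internal node _0 (now at depth 0)
Total internal nodes: 4
BFS adjacency from root:
  _0: _1 _3
  _1: _2 C
  _3: F A M
  _2: K E G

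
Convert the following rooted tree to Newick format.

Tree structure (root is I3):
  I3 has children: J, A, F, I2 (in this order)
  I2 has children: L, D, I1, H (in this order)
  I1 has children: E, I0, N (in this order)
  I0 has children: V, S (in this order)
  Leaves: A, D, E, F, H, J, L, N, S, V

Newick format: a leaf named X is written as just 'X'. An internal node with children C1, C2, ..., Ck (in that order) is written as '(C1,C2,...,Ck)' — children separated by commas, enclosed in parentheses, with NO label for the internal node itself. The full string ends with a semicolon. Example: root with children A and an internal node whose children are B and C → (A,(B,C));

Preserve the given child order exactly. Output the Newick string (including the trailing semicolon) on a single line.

Answer: (J,A,F,(L,D,(E,(V,S),N),H));

Derivation:
internal I3 with children ['J', 'A', 'F', 'I2']
  leaf 'J' → 'J'
  leaf 'A' → 'A'
  leaf 'F' → 'F'
  internal I2 with children ['L', 'D', 'I1', 'H']
    leaf 'L' → 'L'
    leaf 'D' → 'D'
    internal I1 with children ['E', 'I0', 'N']
      leaf 'E' → 'E'
      internal I0 with children ['V', 'S']
        leaf 'V' → 'V'
        leaf 'S' → 'S'
      → '(V,S)'
      leaf 'N' → 'N'
    → '(E,(V,S),N)'
    leaf 'H' → 'H'
  → '(L,D,(E,(V,S),N),H)'
→ '(J,A,F,(L,D,(E,(V,S),N),H))'
Final: (J,A,F,(L,D,(E,(V,S),N),H));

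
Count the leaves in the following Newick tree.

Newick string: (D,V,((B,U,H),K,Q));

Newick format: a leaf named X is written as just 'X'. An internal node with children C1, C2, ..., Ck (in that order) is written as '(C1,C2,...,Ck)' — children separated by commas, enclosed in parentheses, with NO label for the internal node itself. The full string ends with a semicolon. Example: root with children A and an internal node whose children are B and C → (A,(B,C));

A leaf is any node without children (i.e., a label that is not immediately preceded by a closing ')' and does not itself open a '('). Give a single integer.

Newick: (D,V,((B,U,H),K,Q));
Scan left-to-right; a leaf is any maximal label run not followed by '(':
  pos 1: leaf 'D' → count = 1
  pos 3: leaf 'V' → count = 2
  pos 7: leaf 'B' → count = 3
  pos 9: leaf 'U' → count = 4
  pos 11: leaf 'H' → count = 5
  pos 14: leaf 'K' → count = 6
  pos 16: leaf 'Q' → count = 7
Total leaves: 7

Answer: 7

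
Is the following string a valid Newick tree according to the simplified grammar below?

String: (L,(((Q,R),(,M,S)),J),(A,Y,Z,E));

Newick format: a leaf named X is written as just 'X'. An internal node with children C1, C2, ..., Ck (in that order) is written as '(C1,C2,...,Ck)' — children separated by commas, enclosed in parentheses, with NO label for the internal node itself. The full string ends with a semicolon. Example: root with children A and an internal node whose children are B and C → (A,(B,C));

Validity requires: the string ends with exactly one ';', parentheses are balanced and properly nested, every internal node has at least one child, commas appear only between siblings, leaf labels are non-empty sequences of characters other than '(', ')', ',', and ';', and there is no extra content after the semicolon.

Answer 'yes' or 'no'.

Input: (L,(((Q,R),(,M,S)),J),(A,Y,Z,E));
Paren balance: 6 '(' vs 6 ')' OK
Ends with single ';': True
Full parse: FAILS (empty leaf label at pos 12)
Valid: False

Answer: no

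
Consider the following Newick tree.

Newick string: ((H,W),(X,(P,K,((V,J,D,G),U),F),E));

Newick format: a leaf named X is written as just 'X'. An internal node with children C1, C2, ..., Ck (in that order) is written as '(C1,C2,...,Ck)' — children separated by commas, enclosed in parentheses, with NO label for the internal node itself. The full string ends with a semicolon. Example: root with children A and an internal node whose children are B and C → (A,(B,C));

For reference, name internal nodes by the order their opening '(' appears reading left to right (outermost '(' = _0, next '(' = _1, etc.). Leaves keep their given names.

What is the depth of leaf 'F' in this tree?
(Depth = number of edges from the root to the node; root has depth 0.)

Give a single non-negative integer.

Answer: 3

Derivation:
Newick: ((H,W),(X,(P,K,((V,J,D,G),U),F),E));
Naming internals by '(' encounter order: outermost '(' = _0, next = _1, ...
Query node: F
Path from root: _0 -> _2 -> _3 -> F
Depth of F: 3 (number of edges from root)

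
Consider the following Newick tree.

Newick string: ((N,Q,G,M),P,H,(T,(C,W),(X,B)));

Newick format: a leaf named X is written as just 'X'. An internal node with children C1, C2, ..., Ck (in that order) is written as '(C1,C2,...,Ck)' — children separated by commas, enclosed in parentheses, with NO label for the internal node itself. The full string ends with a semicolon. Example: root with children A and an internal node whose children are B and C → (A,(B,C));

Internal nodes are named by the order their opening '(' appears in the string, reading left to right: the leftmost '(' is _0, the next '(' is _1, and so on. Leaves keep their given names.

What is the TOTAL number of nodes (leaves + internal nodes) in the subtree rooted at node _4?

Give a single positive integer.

Answer: 3

Derivation:
Newick: ((N,Q,G,M),P,H,(T,(C,W),(X,B)));
Locate _4: it is the '(' at position 24 (the 5th '(' reading left to right).
Query: subtree rooted at _4
_4: subtree_size = 1 + 2
  X: subtree_size = 1 + 0
  B: subtree_size = 1 + 0
Total subtree size of _4: 3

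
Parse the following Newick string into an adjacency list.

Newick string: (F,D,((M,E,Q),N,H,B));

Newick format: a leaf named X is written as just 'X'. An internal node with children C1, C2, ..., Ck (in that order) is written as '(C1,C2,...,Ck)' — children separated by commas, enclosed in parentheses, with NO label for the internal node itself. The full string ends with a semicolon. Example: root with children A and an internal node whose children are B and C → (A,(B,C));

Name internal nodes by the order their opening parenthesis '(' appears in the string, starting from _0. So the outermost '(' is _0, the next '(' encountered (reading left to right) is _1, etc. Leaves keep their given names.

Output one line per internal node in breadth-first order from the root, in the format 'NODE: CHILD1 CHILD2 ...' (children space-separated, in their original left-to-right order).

Input: (F,D,((M,E,Q),N,H,B));
Scanning left-to-right, naming '(' by encounter order:
  pos 0: '(' -> open internal node _0 (depth 1)
  pos 5: '(' -> open internal node _1 (depth 2)
  pos 6: '(' -> open internal node _2 (depth 3)
  pos 12: ')' -> close internal node _2 (now at depth 2)
  pos 19: ')' -> close internal node _1 (now at depth 1)
  pos 20: ')' -> close internal node _0 (now at depth 0)
Total internal nodes: 3
BFS adjacency from root:
  _0: F D _1
  _1: _2 N H B
  _2: M E Q

Answer: _0: F D _1
_1: _2 N H B
_2: M E Q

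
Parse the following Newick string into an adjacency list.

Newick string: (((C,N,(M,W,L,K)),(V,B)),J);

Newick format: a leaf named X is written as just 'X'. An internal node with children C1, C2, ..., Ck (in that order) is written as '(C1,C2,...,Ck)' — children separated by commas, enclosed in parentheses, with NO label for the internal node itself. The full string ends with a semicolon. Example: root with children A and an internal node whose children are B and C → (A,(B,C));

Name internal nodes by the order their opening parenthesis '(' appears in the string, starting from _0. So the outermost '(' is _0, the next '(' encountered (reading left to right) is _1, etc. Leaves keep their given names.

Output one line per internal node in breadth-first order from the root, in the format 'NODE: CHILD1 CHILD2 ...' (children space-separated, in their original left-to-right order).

Input: (((C,N,(M,W,L,K)),(V,B)),J);
Scanning left-to-right, naming '(' by encounter order:
  pos 0: '(' -> open internal node _0 (depth 1)
  pos 1: '(' -> open internal node _1 (depth 2)
  pos 2: '(' -> open internal node _2 (depth 3)
  pos 7: '(' -> open internal node _3 (depth 4)
  pos 15: ')' -> close internal node _3 (now at depth 3)
  pos 16: ')' -> close internal node _2 (now at depth 2)
  pos 18: '(' -> open internal node _4 (depth 3)
  pos 22: ')' -> close internal node _4 (now at depth 2)
  pos 23: ')' -> close internal node _1 (now at depth 1)
  pos 26: ')' -> close internal node _0 (now at depth 0)
Total internal nodes: 5
BFS adjacency from root:
  _0: _1 J
  _1: _2 _4
  _2: C N _3
  _4: V B
  _3: M W L K

Answer: _0: _1 J
_1: _2 _4
_2: C N _3
_4: V B
_3: M W L K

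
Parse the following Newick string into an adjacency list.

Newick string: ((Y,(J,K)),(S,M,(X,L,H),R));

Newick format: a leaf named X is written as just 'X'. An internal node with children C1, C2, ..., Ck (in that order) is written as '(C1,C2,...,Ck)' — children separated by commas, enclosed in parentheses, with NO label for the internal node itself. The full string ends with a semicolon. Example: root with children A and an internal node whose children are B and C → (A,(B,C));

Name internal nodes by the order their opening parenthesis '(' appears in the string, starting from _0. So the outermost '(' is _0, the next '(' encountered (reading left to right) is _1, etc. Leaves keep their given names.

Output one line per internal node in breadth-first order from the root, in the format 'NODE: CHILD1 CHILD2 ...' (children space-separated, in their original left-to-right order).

Answer: _0: _1 _3
_1: Y _2
_3: S M _4 R
_2: J K
_4: X L H

Derivation:
Input: ((Y,(J,K)),(S,M,(X,L,H),R));
Scanning left-to-right, naming '(' by encounter order:
  pos 0: '(' -> open internal node _0 (depth 1)
  pos 1: '(' -> open internal node _1 (depth 2)
  pos 4: '(' -> open internal node _2 (depth 3)
  pos 8: ')' -> close internal node _2 (now at depth 2)
  pos 9: ')' -> close internal node _1 (now at depth 1)
  pos 11: '(' -> open internal node _3 (depth 2)
  pos 16: '(' -> open internal node _4 (depth 3)
  pos 22: ')' -> close internal node _4 (now at depth 2)
  pos 25: ')' -> close internal node _3 (now at depth 1)
  pos 26: ')' -> close internal node _0 (now at depth 0)
Total internal nodes: 5
BFS adjacency from root:
  _0: _1 _3
  _1: Y _2
  _3: S M _4 R
  _2: J K
  _4: X L H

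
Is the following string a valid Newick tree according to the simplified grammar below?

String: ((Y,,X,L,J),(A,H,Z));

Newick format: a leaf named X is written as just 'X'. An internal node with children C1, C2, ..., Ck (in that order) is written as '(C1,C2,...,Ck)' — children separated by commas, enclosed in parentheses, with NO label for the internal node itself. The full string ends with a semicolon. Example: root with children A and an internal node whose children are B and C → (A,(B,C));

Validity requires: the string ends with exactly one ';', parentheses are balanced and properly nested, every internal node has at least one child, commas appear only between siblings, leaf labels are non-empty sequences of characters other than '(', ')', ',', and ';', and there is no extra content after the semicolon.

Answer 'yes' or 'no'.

Answer: no

Derivation:
Input: ((Y,,X,L,J),(A,H,Z));
Paren balance: 3 '(' vs 3 ')' OK
Ends with single ';': True
Full parse: FAILS (empty leaf label at pos 4)
Valid: False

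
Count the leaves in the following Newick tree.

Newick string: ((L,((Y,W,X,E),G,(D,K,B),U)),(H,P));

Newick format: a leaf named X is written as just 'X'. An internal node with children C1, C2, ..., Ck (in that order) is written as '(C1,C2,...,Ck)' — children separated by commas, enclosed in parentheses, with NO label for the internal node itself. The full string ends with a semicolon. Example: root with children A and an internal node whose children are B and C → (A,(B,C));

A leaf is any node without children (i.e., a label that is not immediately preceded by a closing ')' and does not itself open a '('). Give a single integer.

Answer: 12

Derivation:
Newick: ((L,((Y,W,X,E),G,(D,K,B),U)),(H,P));
Scan left-to-right; a leaf is any maximal label run not followed by '(':
  pos 2: leaf 'L' → count = 1
  pos 6: leaf 'Y' → count = 2
  pos 8: leaf 'W' → count = 3
  pos 10: leaf 'X' → count = 4
  pos 12: leaf 'E' → count = 5
  pos 15: leaf 'G' → count = 6
  pos 18: leaf 'D' → count = 7
  pos 20: leaf 'K' → count = 8
  pos 22: leaf 'B' → count = 9
  pos 25: leaf 'U' → count = 10
  pos 30: leaf 'H' → count = 11
  pos 32: leaf 'P' → count = 12
Total leaves: 12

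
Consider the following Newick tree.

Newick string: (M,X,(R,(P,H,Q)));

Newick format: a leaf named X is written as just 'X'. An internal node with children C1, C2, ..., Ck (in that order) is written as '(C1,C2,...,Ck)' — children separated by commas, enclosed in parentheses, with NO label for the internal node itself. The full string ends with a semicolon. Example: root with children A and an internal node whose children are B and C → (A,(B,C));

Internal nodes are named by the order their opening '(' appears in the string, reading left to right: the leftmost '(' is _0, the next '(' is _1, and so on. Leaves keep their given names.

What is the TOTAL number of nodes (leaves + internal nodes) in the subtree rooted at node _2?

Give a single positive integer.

Answer: 4

Derivation:
Newick: (M,X,(R,(P,H,Q)));
Locate _2: it is the '(' at position 8 (the 3rd '(' reading left to right).
Query: subtree rooted at _2
_2: subtree_size = 1 + 3
  P: subtree_size = 1 + 0
  H: subtree_size = 1 + 0
  Q: subtree_size = 1 + 0
Total subtree size of _2: 4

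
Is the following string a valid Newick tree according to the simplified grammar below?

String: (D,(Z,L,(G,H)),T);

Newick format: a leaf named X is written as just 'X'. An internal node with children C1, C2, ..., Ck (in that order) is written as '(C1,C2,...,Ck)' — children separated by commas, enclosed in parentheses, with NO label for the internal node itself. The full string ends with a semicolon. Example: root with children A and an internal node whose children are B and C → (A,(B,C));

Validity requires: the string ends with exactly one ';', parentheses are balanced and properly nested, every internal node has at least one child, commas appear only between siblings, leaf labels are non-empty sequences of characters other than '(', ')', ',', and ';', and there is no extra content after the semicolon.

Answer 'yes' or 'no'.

Input: (D,(Z,L,(G,H)),T);
Paren balance: 3 '(' vs 3 ')' OK
Ends with single ';': True
Full parse: OK
Valid: True

Answer: yes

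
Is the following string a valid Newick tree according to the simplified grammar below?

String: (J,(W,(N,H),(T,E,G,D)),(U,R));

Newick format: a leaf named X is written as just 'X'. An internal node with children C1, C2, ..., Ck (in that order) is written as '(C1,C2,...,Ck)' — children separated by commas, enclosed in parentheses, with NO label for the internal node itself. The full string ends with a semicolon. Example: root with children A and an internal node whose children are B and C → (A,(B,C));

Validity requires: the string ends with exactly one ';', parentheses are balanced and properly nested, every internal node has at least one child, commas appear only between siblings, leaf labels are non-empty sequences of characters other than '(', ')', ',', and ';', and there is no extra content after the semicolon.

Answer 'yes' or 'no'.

Input: (J,(W,(N,H),(T,E,G,D)),(U,R));
Paren balance: 5 '(' vs 5 ')' OK
Ends with single ';': True
Full parse: OK
Valid: True

Answer: yes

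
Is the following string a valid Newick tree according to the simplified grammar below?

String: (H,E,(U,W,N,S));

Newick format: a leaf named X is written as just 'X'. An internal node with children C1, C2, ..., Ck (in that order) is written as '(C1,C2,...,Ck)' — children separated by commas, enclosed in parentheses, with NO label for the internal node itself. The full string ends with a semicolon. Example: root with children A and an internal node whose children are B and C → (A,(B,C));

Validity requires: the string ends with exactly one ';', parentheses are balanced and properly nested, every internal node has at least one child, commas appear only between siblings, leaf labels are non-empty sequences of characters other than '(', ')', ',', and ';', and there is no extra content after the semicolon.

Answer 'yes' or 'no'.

Answer: yes

Derivation:
Input: (H,E,(U,W,N,S));
Paren balance: 2 '(' vs 2 ')' OK
Ends with single ';': True
Full parse: OK
Valid: True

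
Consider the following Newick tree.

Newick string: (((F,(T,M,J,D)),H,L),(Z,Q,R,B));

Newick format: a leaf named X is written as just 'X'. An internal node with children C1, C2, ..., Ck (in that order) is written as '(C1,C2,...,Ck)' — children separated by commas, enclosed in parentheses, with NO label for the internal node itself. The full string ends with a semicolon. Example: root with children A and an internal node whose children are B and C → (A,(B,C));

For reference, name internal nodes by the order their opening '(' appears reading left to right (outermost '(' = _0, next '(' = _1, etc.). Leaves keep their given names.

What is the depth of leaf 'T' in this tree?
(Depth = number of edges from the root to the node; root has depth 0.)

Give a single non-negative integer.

Newick: (((F,(T,M,J,D)),H,L),(Z,Q,R,B));
Naming internals by '(' encounter order: outermost '(' = _0, next = _1, ...
Query node: T
Path from root: _0 -> _1 -> _2 -> _3 -> T
Depth of T: 4 (number of edges from root)

Answer: 4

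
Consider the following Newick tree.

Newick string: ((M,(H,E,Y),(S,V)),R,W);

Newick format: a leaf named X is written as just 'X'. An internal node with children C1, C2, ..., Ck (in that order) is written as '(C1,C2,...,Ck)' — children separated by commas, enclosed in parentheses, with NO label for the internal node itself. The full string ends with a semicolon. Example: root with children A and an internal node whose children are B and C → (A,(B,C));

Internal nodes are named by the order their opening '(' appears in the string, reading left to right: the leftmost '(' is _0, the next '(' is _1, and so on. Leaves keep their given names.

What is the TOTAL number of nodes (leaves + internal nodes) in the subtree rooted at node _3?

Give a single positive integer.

Answer: 3

Derivation:
Newick: ((M,(H,E,Y),(S,V)),R,W);
Locate _3: it is the '(' at position 12 (the 4th '(' reading left to right).
Query: subtree rooted at _3
_3: subtree_size = 1 + 2
  S: subtree_size = 1 + 0
  V: subtree_size = 1 + 0
Total subtree size of _3: 3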